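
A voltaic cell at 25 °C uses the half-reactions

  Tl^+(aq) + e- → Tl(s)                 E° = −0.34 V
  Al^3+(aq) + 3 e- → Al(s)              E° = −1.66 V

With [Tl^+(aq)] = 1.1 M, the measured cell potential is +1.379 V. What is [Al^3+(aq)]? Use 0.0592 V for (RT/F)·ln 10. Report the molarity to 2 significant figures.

With Tl⁺/Tl at the cathode and Al³⁺/Al at the anode, E°cell = −0.34 − (−1.66) = +1.32 V (n = 3).
From the Nernst equation, log Q = n(E° − E)/0.0592 = 3·(+1.32 − (+1.379))/0.0592 = −2.990.
For 3 Tl^+(aq) + Al(s) → 3 Tl(s) + Al^3+(aq), the reaction quotient is Q = [Al^3+(aq)] / [Tl^+(aq)]^3.
Substituting the known concentrations and solving, log [Al^3+(aq)] = −2.866 and [Al^3+(aq)] = 0.0014 M.

0.0014 M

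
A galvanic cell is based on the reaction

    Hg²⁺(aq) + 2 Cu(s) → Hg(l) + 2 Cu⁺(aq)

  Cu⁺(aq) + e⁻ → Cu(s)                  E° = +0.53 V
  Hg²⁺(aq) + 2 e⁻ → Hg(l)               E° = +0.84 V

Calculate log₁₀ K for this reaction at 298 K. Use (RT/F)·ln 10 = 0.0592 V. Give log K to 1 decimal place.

log K = 10.5

The Hg²⁺/Hg couple is reduced (cathode); E°cell = +0.84 − (+0.53) = +0.31 V with n = 2.
At equilibrium E = 0, so log K = nE°cell / 0.0592 = (2)(+0.31) / 0.0592 = 10.5.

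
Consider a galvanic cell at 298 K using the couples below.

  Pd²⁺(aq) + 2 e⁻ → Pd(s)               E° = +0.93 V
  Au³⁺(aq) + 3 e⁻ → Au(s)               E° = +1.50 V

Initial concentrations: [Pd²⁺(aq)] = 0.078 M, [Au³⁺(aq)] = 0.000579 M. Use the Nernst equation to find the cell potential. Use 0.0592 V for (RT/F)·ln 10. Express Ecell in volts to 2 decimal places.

+0.54 V

The Au³⁺/Au couple has the more positive E°, so it is the cathode; Pd²⁺/Pd is the anode.
E°cell = E°cat − E°an = +1.50 − (+0.93) = +0.57 V; n = 6.
Balancing gives 2 Au³⁺(aq) + 3 Pd(s) → 2 Au(s) + 3 Pd²⁺(aq); hence Q = [Pd²⁺(aq)]^3 / [Au³⁺(aq)]^2 = 1.42×10^3 (log Q = 3.151).
By the Nernst equation, E = +0.57 − (0.0592/6)·(3.151) = +0.54 V.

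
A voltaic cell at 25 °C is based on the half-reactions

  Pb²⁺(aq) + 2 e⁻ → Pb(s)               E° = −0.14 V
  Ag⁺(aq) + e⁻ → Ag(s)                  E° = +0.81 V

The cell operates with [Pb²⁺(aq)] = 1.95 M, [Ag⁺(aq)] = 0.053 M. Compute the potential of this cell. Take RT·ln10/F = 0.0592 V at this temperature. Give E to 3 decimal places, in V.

Since E°(Ag⁺/Ag) > E°(Pb²⁺/Pb), Ag⁺/Ag serves as the cathode.
E°cell = +0.81 − (−0.14) = +0.95 V, with n = 2 electrons transferred.
For the overall reaction 2 Ag⁺(aq) + Pb(s) → 2 Ag(s) + Pb²⁺(aq), Q = [Pb²⁺(aq)] / [Ag⁺(aq)]^2 = 694, giving log Q = 2.841.
E = E° − (0.0592/n)·log Q = +0.95 − (0.0592/2)(2.841) = +0.866 V.

+0.866 V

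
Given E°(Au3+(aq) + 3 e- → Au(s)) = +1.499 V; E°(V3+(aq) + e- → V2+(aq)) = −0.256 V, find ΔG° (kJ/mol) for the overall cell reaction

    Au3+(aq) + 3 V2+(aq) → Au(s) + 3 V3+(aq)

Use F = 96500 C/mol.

−508 kJ/mol

In the reaction as written Au3+(aq) is reduced, so the Au³⁺/Au couple is the cathode and V³⁺/V²⁺ is the anode.
E°cell = +1.499 − (−0.256) = +1.755 V; balancing electrons gives n = 3.
ΔG° = −nFE°cell = −(3)(96500)(+1.755) J/mol = −508 kJ/mol.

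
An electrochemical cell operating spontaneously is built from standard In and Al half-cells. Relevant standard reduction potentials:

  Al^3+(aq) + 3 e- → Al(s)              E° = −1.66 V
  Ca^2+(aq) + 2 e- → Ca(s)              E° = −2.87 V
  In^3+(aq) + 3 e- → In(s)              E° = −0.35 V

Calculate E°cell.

The In³⁺/In couple has the higher E°, so In ion is reduced (cathode) and Al is oxidized (anode).
E°cell = E°(cathode) − E°(anode) = −0.35 − (−1.66) = +1.31 V.

+1.31 V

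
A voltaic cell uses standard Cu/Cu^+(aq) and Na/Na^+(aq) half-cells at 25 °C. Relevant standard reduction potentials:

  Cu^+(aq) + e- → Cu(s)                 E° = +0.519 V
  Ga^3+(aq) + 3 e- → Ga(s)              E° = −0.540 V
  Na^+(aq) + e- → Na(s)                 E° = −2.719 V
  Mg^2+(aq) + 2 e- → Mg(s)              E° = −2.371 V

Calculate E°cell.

The Cu⁺/Cu couple has the higher E°, so Cu ion is reduced (cathode) and Na is oxidized (anode).
E°cell = E°(cathode) − E°(anode) = +0.519 − (−2.719) = +3.238 V.

+3.238 V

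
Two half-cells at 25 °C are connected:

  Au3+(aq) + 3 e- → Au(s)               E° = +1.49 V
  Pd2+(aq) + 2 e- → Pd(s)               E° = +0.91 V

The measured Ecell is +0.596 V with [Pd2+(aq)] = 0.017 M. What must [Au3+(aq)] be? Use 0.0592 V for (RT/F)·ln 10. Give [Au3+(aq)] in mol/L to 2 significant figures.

0.014 M

With Au³⁺/Au at the cathode and Pd²⁺/Pd at the anode, E°cell = +1.49 − (+0.91) = +0.58 V (n = 6).
Rearranging E = E° − (0.0592/n)·log Q gives log Q = 6(+0.58 − (+0.596))/0.0592 = −1.622.
Balancing electrons gives 2 Au3+(aq) + 3 Pd(s) → 2 Au(s) + 3 Pd2+(aq); thus Q = [Pd2+(aq)]^3 / [Au3+(aq)]^2.
Isolating [Au3+(aq)] in Q = 10^{−1.622} yields log [Au3+(aq)] = −1.843, i.e. 0.014 M.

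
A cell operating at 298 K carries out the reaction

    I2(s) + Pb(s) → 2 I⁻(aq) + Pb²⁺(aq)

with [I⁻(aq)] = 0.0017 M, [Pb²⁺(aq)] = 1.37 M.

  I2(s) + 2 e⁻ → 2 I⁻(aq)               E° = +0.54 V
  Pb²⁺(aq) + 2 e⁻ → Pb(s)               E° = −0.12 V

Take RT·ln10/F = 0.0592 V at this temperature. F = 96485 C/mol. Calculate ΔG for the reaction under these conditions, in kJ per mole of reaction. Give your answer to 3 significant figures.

With I₂/I⁻ reduced at the cathode, E°cell = +0.54 − (−0.12) = +0.66 V and n = 2.
Q = [I⁻(aq)]^2·[Pb²⁺(aq)] = 3.96×10^−6, so log Q = −5.402 and E = +0.66 − (0.0592/2)(−5.402) = +0.8199 V.
ΔG = −nFE = −(2)(96485)(+0.8199) J/mol = −158 kJ/mol.

−158 kJ/mol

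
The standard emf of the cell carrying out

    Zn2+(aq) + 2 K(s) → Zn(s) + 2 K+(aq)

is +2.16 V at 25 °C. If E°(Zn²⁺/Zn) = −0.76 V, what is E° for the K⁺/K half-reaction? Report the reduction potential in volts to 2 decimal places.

In the reaction as written the Zn²⁺/Zn couple is reduced (cathode) and K⁺/K is oxidized (anode), so E°cell = E°(Zn²⁺/Zn) − E°(K⁺/K).
E°(K⁺/K) = E°(cathode) − E°cell = −0.76 − (+2.16) = −2.92 V.

−2.92 V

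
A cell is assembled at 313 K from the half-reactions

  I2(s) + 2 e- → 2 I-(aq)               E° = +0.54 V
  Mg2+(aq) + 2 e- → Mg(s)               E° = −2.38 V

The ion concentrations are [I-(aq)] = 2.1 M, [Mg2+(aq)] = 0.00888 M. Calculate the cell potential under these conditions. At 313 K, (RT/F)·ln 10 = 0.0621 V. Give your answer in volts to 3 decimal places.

Since E°(I₂/I⁻) > E°(Mg²⁺/Mg), I₂/I⁻ serves as the cathode.
E°cell = E°cat − E°an = +0.54 − (−2.38) = +2.92 V; n = 2.
Balancing gives I2(s) + Mg(s) → 2 I-(aq) + Mg2+(aq); hence Q = [I-(aq)]^2·[Mg2+(aq)] = 0.0392 (log Q = −1.407).
By the Nernst equation, E = +2.92 − (0.0621/2)·(−1.407) = +2.964 V.

+2.964 V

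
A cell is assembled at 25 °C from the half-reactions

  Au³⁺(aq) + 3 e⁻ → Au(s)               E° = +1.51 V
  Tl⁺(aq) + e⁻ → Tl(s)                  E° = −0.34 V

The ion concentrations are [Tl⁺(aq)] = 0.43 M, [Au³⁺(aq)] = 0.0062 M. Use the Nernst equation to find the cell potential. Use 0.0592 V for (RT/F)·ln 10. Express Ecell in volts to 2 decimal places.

The Au³⁺/Au couple has the more positive E°, so it is the cathode; Tl⁺/Tl is the anode.
The standard potential is +1.51 − (−0.34) = +1.85 V and the balanced reaction transfers n = 3 electrons.
For the overall reaction Au³⁺(aq) + 3 Tl(s) → Au(s) + 3 Tl⁺(aq), Q = [Tl⁺(aq)]^3 / [Au³⁺(aq)] = 12.8, giving log Q = 1.108.
Applying E = E° − (RT ln10/nF)·log Q gives +1.85 − (0.0592/3)(1.108) = +1.83 V.

+1.83 V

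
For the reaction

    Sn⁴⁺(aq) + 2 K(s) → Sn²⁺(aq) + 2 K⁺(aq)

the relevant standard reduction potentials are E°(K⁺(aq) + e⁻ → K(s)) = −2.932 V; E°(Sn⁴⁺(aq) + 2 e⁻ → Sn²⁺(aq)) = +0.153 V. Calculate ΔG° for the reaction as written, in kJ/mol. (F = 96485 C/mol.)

−595 kJ/mol

In the reaction as written Sn⁴⁺(aq) is reduced, so the Sn⁴⁺/Sn²⁺ couple is the cathode and K⁺/K is the anode.
E°cell = +0.153 − (−2.932) = +3.085 V; balancing electrons gives n = 2.
ΔG° = −nFE°cell = −(2)(96485)(+3.085) J/mol = −595 kJ/mol.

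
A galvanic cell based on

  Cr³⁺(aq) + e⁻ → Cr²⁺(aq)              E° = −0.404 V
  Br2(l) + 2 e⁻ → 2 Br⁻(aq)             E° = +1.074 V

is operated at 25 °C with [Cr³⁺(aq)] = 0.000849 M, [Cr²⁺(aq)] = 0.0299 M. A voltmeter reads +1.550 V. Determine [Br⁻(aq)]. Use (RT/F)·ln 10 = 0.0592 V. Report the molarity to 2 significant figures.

2.1 M

Br₂/Br⁻ is the cathode (higher E°); E°cell = +1.074 − (−0.404) = +1.478 V with n = 2.
Since E = E° − (0.0592/n)·log Q, log Q = n(E° − E)/0.0592 = −2.432.
Balancing electrons gives Br2(l) + 2 Cr²⁺(aq) → 2 Br⁻(aq) + 2 Cr³⁺(aq); thus Q = ([Br⁻(aq)]^2·[Cr³⁺(aq)]^2) / [Cr²⁺(aq)]^2.
Solving for the unknown gives log [Br⁻(aq)] = 0.331, so [Br⁻(aq)] ≈ 2.1 M.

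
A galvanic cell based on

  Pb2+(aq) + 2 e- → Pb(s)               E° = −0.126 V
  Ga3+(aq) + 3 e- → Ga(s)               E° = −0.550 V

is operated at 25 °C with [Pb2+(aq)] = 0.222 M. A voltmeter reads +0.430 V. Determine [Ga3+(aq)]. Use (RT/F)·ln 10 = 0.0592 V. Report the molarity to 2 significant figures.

0.052 M

Pb²⁺/Pb is the cathode (higher E°); E°cell = −0.126 − (−0.550) = +0.424 V with n = 6.
Since E = E° − (0.0592/n)·log Q, log Q = n(E° − E)/0.0592 = −0.608.
For 3 Pb2+(aq) + 2 Ga(s) → 3 Pb(s) + 2 Ga3+(aq), the reaction quotient is Q = [Ga3+(aq)]^2 / [Pb2+(aq)]^3.
Isolating [Ga3+(aq)] in Q = 10^{−0.608} yields log [Ga3+(aq)] = −1.284, i.e. 0.052 M.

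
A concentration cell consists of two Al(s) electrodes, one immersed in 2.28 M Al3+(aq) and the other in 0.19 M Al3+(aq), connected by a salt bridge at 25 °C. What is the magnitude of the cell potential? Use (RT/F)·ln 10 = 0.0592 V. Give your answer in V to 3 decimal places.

For a concentration cell E°cell = 0, since both electrodes use the same couple.
The compartment with the higher Al3+(aq) concentration (2.28 M) acts as the cathode; ions are reduced there and produced at the dilute (0.19 M) anode.
With n = 3, Ecell = −(0.0592/3)·log([dilute]/[conc]) = −(0.0592/3)·log(0.19/2.28) = +0.021 V.

0.021 V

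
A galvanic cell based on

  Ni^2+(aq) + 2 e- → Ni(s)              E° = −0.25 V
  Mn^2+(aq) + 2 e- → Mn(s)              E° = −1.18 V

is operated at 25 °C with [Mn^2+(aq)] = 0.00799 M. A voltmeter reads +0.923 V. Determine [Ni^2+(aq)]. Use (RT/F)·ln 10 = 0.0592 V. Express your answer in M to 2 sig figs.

The Ni²⁺/Ni couple has the larger reduction potential, so it is the cathode: E°cell = −0.25 − (−1.18) = +0.93 V and n = 2.
From the Nernst equation, log Q = n(E° − E)/0.0592 = 2·(+0.93 − (+0.923))/0.0592 = 0.236.
Balancing electrons gives Ni^2+(aq) + Mn(s) → Ni(s) + Mn^2+(aq); thus Q = [Mn^2+(aq)] / [Ni^2+(aq)].
Isolating [Ni^2+(aq)] in Q = 10^{0.236} yields log [Ni^2+(aq)] = −2.333, i.e. 0.0046 M.

0.0046 M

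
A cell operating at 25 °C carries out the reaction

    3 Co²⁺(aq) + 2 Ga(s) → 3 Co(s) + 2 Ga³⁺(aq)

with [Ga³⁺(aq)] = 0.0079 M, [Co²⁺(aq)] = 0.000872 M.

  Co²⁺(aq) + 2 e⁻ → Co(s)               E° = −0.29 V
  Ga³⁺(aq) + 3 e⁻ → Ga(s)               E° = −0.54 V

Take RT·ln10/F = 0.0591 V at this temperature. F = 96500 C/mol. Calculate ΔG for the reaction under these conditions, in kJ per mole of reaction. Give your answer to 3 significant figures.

−116 kJ/mol

With Co²⁺/Co reduced at the cathode, E°cell = −0.29 − (−0.54) = +0.25 V and n = 6.
Q = [Ga³⁺(aq)]^2 / [Co²⁺(aq)]^3 = 9.41×10^4, so log Q = 4.974 and E = +0.25 − (0.0591/6)(4.974) = +0.2010 V.
Finally ΔG = −nFE = −(6)(96500 C/mol)(+0.2010 V) = −116 kJ/mol.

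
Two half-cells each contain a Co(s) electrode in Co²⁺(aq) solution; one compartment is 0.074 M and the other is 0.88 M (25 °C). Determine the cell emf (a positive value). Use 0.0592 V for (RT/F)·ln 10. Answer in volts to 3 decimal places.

For a concentration cell E°cell = 0, since both electrodes use the same couple.
The compartment with the higher Co²⁺(aq) concentration (0.88 M) acts as the cathode; ions are reduced there and produced at the dilute (0.074 M) anode.
With n = 2, Ecell = −(0.0592/2)·log([dilute]/[conc]) = −(0.0592/2)·log(0.074/0.88) = +0.032 V.

0.032 V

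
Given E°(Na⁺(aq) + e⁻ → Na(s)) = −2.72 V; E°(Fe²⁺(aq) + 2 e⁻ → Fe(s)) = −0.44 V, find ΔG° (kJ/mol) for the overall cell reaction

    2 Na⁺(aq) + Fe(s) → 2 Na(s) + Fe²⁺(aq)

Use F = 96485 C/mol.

+440 kJ/mol

In the reaction as written Na⁺(aq) is reduced, so the Na⁺/Na couple is the cathode and Fe²⁺/Fe is the anode.
E°cell = −2.72 − (−0.44) = −2.28 V; balancing electrons gives n = 2.
ΔG° = −nFE°cell = −(2)(96485)(−2.28) J/mol = +440 kJ/mol.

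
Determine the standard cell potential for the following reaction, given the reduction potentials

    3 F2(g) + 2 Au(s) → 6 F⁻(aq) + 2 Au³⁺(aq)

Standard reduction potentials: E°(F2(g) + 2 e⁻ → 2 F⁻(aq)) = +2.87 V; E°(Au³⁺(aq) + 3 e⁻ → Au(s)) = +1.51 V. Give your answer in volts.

In the reaction as written, F2(g) is reduced (cathode) and Au³⁺(aq) is produced by oxidation at the anode.
E°cell = E°(cathode) − E°(anode) = +2.87 − (+1.51) = +1.36 V.

+1.36 V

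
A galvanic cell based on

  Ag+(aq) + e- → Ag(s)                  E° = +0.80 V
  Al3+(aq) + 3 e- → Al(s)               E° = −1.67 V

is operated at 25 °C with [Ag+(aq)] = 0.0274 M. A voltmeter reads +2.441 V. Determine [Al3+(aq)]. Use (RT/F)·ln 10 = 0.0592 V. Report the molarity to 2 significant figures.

Ag⁺/Ag is the cathode (higher E°); E°cell = +0.80 − (−1.67) = +2.47 V with n = 3.
From the Nernst equation, log Q = n(E° − E)/0.0592 = 3·(+2.47 − (+2.441))/0.0592 = 1.470.
Balancing electrons gives 3 Ag+(aq) + Al(s) → 3 Ag(s) + Al3+(aq); thus Q = [Al3+(aq)] / [Ag+(aq)]^3.
Solving for the unknown gives log [Al3+(aq)] = −3.217, so [Al3+(aq)] ≈ 0.00061 M.

0.00061 M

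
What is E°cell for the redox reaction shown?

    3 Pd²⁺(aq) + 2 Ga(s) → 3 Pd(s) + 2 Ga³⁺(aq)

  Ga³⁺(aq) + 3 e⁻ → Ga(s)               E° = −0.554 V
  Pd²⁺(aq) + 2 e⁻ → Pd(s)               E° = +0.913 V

Pd²⁺(aq) gains electrons, so the Pd²⁺/Pd couple is the cathode; the Ga³⁺/Ga couple is the anode.
E°cell = E°(cathode) − E°(anode) = +0.913 − (−0.554) = +1.467 V.

+1.467 V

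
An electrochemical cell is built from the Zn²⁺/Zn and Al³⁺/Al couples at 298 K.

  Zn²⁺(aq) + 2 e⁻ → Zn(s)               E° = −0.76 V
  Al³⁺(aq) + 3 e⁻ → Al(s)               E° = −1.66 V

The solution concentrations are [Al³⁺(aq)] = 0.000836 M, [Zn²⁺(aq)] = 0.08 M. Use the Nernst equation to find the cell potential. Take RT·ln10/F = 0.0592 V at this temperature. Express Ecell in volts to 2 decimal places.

The Zn²⁺/Zn couple has the more positive E°, so it is the cathode; Al³⁺/Al is the anode.
E°cell = E°cat − E°an = −0.76 − (−1.66) = +0.90 V; n = 6.
The balanced reaction is 3 Zn²⁺(aq) + 2 Al(s) → 3 Zn(s) + 2 Al³⁺(aq), so Q = [Al³⁺(aq)]^2 / [Zn²⁺(aq)]^3 = 0.00137 and log Q = −2.865.
By the Nernst equation, E = +0.90 − (0.0592/6)·(−2.865) = +0.93 V.

+0.93 V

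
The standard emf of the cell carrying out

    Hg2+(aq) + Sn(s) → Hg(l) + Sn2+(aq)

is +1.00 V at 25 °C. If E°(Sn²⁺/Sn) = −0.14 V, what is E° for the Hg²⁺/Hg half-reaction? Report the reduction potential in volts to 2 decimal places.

+0.86 V

In the reaction as written the Hg²⁺/Hg couple is reduced (cathode) and Sn²⁺/Sn is oxidized (anode), so E°cell = E°(Hg²⁺/Hg) − E°(Sn²⁺/Sn).
E°(Hg²⁺/Hg) = E°cell + E°(anode) = +1.00 + (−0.14) = +0.86 V.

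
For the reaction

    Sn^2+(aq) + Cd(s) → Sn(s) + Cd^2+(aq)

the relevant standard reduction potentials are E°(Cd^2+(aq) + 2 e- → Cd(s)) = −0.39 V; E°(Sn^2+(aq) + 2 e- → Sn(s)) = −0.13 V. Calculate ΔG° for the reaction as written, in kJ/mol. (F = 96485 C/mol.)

In the reaction as written Sn^2+(aq) is reduced, so the Sn²⁺/Sn couple is the cathode and Cd²⁺/Cd is the anode.
E°cell = −0.13 − (−0.39) = +0.26 V; balancing electrons gives n = 2.
ΔG° = −nFE°cell = −(2)(96485)(+0.26) J/mol = −50.2 kJ/mol.

−50.2 kJ/mol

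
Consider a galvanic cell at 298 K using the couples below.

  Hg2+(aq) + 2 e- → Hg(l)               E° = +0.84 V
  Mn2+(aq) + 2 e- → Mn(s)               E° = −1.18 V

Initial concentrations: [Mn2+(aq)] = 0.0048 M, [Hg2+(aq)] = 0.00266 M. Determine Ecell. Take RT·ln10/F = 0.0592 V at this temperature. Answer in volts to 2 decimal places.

+2.01 V

Hg²⁺/Hg is reduced (cathode, E° = +0.84 V) and Mn²⁺/Mn is oxidized (anode).
E°cell = +0.84 − (−1.18) = +2.02 V, with n = 2 electrons transferred.
Balancing gives Hg2+(aq) + Mn(s) → Hg(l) + Mn2+(aq); hence Q = [Mn2+(aq)] / [Hg2+(aq)] = 1.8 (log Q = 0.256).
Applying E = E° − (RT ln10/nF)·log Q gives +2.02 − (0.0592/2)(0.256) = +2.01 V.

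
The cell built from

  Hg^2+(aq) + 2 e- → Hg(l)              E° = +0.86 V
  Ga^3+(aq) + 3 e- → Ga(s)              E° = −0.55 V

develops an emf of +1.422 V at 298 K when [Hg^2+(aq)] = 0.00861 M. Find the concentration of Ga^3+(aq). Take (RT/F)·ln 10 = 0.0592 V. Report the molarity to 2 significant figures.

The Hg²⁺/Hg couple has the larger reduction potential, so it is the cathode: E°cell = +0.86 − (−0.55) = +1.41 V and n = 6.
From the Nernst equation, log Q = n(E° − E)/0.0592 = 6·(+1.41 − (+1.422))/0.0592 = −1.216.
The balanced reaction is 3 Hg^2+(aq) + 2 Ga(s) → 3 Hg(l) + 2 Ga^3+(aq), so Q = [Ga^3+(aq)]^2 / [Hg^2+(aq)]^3.
Solving for the unknown gives log [Ga^3+(aq)] = −3.705, so [Ga^3+(aq)] ≈ 0.00020 M.

0.00020 M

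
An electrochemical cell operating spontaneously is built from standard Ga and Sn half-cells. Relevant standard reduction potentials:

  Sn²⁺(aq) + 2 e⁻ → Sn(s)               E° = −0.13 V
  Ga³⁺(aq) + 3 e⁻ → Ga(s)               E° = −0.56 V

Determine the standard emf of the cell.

+0.43 V

Of the two couples in this cell, the one with the more positive reduction potential is reduced at the cathode: here that is Sn²⁺/Sn (−0.13 V); Ga³⁺/Ga (−0.56 V) is the anode.
E°cell = E°(cathode) − E°(anode) = −0.13 − (−0.56) = +0.43 V.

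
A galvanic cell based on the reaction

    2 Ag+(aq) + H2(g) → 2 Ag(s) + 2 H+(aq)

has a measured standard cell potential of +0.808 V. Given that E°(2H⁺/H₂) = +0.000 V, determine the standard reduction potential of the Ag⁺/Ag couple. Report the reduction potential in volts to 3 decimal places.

+0.808 V

In the reaction as written the Ag⁺/Ag couple is reduced (cathode) and 2H⁺/H₂ is oxidized (anode), so E°cell = E°(Ag⁺/Ag) − E°(2H⁺/H₂).
E°(Ag⁺/Ag) = E°cell + E°(anode) = +0.808 + (+0.000) = +0.808 V.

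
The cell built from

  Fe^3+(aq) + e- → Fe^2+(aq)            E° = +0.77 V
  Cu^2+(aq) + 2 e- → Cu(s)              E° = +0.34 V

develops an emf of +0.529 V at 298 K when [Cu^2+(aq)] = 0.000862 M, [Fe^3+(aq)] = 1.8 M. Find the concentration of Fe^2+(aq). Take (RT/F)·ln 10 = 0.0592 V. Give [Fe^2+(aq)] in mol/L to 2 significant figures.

1.3 M

With Fe³⁺/Fe²⁺ at the cathode and Cu²⁺/Cu at the anode, E°cell = +0.77 − (+0.34) = +0.43 V (n = 2).
Since E = E° − (0.0592/n)·log Q, log Q = n(E° − E)/0.0592 = −3.345.
The balanced reaction is 2 Fe^3+(aq) + Cu(s) → 2 Fe^2+(aq) + Cu^2+(aq), so Q = ([Fe^2+(aq)]^2·[Cu^2+(aq)]) / [Fe^3+(aq)]^2.
Isolating [Fe^2+(aq)] in Q = 10^{−3.345} yields log [Fe^2+(aq)] = 0.115, i.e. 1.3 M.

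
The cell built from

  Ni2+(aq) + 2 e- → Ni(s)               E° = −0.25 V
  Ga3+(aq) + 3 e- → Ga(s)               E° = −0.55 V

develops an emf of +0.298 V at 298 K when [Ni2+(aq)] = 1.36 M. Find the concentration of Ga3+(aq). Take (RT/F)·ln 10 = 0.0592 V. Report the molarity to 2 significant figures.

2.0 M

Ni²⁺/Ni is the cathode (higher E°); E°cell = −0.25 − (−0.55) = +0.30 V with n = 6.
Rearranging E = E° − (0.0592/n)·log Q gives log Q = 6(+0.30 − (+0.298))/0.0592 = 0.203.
For 3 Ni2+(aq) + 2 Ga(s) → 3 Ni(s) + 2 Ga3+(aq), the reaction quotient is Q = [Ga3+(aq)]^2 / [Ni2+(aq)]^3.
Substituting the known concentrations and solving, log [Ga3+(aq)] = 0.302 and [Ga3+(aq)] = 2.0 M.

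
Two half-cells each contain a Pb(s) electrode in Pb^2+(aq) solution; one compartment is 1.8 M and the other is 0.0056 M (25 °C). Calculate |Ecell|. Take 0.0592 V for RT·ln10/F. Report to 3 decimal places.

0.074 V

For a concentration cell E°cell = 0, since both electrodes use the same couple.
The compartment with the higher Pb^2+(aq) concentration (1.8 M) acts as the cathode; ions are reduced there and produced at the dilute (0.0056 M) anode.
With n = 2, Ecell = −(0.0592/2)·log([dilute]/[conc]) = −(0.0592/2)·log(0.0056/1.8) = +0.074 V.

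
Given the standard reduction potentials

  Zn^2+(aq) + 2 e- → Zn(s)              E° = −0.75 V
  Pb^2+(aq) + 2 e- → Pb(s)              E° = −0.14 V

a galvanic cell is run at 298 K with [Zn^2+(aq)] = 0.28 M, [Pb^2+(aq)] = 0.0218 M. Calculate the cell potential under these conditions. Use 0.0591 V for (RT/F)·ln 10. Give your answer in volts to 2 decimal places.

+0.58 V

The Pb²⁺/Pb couple has the more positive E°, so it is the cathode; Zn²⁺/Zn is the anode.
The standard potential is −0.14 − (−0.75) = +0.61 V and the balanced reaction transfers n = 2 electrons.
For the overall reaction Pb^2+(aq) + Zn(s) → Pb(s) + Zn^2+(aq), Q = [Zn^2+(aq)] / [Pb^2+(aq)] = 12.8, giving log Q = 1.109.
E = E° − (0.0591/n)·log Q = +0.61 − (0.0591/2)(1.109) = +0.58 V.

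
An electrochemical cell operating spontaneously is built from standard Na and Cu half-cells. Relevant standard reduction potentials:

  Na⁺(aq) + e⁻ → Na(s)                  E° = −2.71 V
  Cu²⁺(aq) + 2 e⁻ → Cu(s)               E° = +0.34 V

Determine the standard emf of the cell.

+3.05 V

The Cu²⁺/Cu couple has the higher E°, so Cu ion is reduced (cathode) and Na is oxidized (anode).
E°cell = E°(cathode) − E°(anode) = +0.34 − (−2.71) = +3.05 V.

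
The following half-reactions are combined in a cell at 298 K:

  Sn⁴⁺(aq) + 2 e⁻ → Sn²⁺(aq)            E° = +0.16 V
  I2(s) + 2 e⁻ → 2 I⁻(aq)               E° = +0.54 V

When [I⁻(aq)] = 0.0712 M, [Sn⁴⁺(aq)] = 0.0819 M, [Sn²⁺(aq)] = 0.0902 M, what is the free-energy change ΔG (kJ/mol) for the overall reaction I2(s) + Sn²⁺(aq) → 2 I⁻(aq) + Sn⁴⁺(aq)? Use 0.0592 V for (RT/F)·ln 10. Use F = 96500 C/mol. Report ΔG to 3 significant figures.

E°cell = +0.54 − (+0.16) = +0.38 V; the balanced reaction transfers n = 2 electrons.
The reaction quotient is ([I⁻(aq)]^2·[Sn⁴⁺(aq)]) / [Sn²⁺(aq)] = 0.0046; by Nernst, E = +0.38 − (0.0592/2)(−2.337) = +0.4492 V.
ΔG = −nFE = −(2)(96500)(+0.4492) J/mol = −86.7 kJ/mol.

−86.7 kJ/mol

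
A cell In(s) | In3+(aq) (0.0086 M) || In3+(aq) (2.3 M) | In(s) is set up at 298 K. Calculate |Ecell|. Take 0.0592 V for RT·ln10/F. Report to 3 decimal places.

0.048 V

For a concentration cell E°cell = 0, since both electrodes use the same couple.
The compartment with the higher In3+(aq) concentration (2.3 M) acts as the cathode; ions are reduced there and produced at the dilute (0.0086 M) anode.
With n = 3, Ecell = −(0.0592/3)·log([dilute]/[conc]) = −(0.0592/3)·log(0.0086/2.3) = +0.048 V.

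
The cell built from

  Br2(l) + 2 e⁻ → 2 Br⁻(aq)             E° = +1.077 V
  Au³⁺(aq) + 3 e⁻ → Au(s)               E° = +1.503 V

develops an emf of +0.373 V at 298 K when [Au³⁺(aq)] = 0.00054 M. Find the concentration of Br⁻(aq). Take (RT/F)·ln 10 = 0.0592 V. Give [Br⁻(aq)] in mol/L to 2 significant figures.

1.6 M

With Au³⁺/Au at the cathode and Br₂/Br⁻ at the anode, E°cell = +1.503 − (+1.077) = +0.426 V (n = 6).
Rearranging E = E° − (0.0592/n)·log Q gives log Q = 6(+0.426 − (+0.373))/0.0592 = 5.372.
For 2 Au³⁺(aq) + 6 Br⁻(aq) → 2 Au(s) + 3 Br2(l), the reaction quotient is Q = 1 / ([Au³⁺(aq)]^2·[Br⁻(aq)]^6).
Solving for the unknown gives log [Br⁻(aq)] = 0.194, so [Br⁻(aq)] ≈ 1.6 M.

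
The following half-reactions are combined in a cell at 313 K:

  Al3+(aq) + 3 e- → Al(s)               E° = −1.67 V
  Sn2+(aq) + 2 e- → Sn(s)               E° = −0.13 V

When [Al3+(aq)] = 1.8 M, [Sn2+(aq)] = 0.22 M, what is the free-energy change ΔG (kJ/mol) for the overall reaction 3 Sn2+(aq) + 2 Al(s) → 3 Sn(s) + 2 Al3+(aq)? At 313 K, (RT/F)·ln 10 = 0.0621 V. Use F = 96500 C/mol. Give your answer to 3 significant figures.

−877 kJ/mol

E°cell = −0.13 − (−1.67) = +1.54 V; the balanced reaction transfers n = 6 electrons.
Here Q = [Al3+(aq)]^2 / [Sn2+(aq)]^3 = 304 (log Q = 2.483), giving E = +1.54 − (0.0621/6)·(2.483) = +1.5143 V.
ΔG = −nFE = −(6)(96500)(+1.5143) J/mol = −877 kJ/mol.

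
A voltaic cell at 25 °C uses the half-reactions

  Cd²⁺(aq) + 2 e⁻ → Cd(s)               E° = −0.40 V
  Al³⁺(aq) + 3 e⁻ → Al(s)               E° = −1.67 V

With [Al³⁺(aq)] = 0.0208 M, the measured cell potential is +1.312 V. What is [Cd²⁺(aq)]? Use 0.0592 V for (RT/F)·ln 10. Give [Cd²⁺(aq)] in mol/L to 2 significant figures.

Cd²⁺/Cd is the cathode (higher E°); E°cell = −0.40 − (−1.67) = +1.27 V with n = 6.
From the Nernst equation, log Q = n(E° − E)/0.0592 = 6·(+1.27 − (+1.312))/0.0592 = −4.257.
The balanced reaction is 3 Cd²⁺(aq) + 2 Al(s) → 3 Cd(s) + 2 Al³⁺(aq), so Q = [Al³⁺(aq)]^2 / [Cd²⁺(aq)]^3.
Solving for the unknown gives log [Cd²⁺(aq)] = 0.298, so [Cd²⁺(aq)] ≈ 2.0 M.

2.0 M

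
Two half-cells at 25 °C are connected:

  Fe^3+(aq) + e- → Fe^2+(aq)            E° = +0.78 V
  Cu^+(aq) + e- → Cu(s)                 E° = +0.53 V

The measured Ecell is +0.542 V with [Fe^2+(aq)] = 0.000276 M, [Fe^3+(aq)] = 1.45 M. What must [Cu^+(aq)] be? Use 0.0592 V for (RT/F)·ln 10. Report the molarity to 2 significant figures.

0.061 M

The Fe³⁺/Fe²⁺ couple has the larger reduction potential, so it is the cathode: E°cell = +0.78 − (+0.53) = +0.25 V and n = 1.
Rearranging E = E° − (0.0592/n)·log Q gives log Q = 1(+0.25 − (+0.542))/0.0592 = −4.932.
For Fe^3+(aq) + Cu(s) → Fe^2+(aq) + Cu^+(aq), the reaction quotient is Q = ([Fe^2+(aq)]·[Cu^+(aq)]) / [Fe^3+(aq)].
Isolating [Cu^+(aq)] in Q = 10^{−4.932} yields log [Cu^+(aq)] = −1.212, i.e. 0.061 M.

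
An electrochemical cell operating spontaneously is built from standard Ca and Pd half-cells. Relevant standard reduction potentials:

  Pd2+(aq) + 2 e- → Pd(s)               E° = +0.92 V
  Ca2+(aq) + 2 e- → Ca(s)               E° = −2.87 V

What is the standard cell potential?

The Pd²⁺/Pd couple has the higher E°, so Pd ion is reduced (cathode) and Ca is oxidized (anode).
E°cell = E°(cathode) − E°(anode) = +0.92 − (−2.87) = +3.79 V.

+3.79 V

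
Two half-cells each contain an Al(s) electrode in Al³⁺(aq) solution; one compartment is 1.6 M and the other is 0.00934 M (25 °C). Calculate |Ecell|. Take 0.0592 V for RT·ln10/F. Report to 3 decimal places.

For a concentration cell E°cell = 0, since both electrodes use the same couple.
The compartment with the higher Al³⁺(aq) concentration (1.6 M) acts as the cathode; ions are reduced there and produced at the dilute (0.00934 M) anode.
With n = 3, Ecell = −(0.0592/3)·log([dilute]/[conc]) = −(0.0592/3)·log(0.00934/1.6) = +0.044 V.

0.044 V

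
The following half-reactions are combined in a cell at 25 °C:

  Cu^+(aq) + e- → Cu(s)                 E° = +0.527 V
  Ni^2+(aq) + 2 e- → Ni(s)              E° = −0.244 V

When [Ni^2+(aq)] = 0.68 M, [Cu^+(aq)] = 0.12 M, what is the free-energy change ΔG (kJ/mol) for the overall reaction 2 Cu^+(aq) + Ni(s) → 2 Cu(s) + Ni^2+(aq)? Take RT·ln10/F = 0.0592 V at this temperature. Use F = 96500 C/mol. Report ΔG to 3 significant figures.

−139 kJ/mol

The standard cell potential is +0.527 − (−0.244) = +0.771 V, with n = 2 electrons in the balanced equation.
Here Q = [Ni^2+(aq)] / [Cu^+(aq)]^2 = 47.2 (log Q = 1.674), giving E = +0.771 − (0.0592/2)·(1.674) = +0.7214 V.
ΔG = −nFE = −(2)(96500)(+0.7214) J/mol = −139 kJ/mol.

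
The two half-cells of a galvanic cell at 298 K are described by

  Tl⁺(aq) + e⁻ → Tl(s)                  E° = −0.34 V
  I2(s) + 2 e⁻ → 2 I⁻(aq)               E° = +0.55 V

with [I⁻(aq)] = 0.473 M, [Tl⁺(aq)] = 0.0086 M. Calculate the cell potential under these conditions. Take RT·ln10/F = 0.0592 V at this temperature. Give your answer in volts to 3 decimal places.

+1.032 V

The I₂/I⁻ couple has the more positive E°, so it is the cathode; Tl⁺/Tl is the anode.
The standard potential is +0.55 − (−0.34) = +0.89 V and the balanced reaction transfers n = 2 electrons.
For the overall reaction I2(s) + 2 Tl(s) → 2 I⁻(aq) + 2 Tl⁺(aq), Q = [I⁻(aq)]^2·[Tl⁺(aq)]^2 = 1.65×10^−5, giving log Q = −4.781.
Applying E = E° − (RT ln10/nF)·log Q gives +0.89 − (0.0592/2)(−4.781) = +1.032 V.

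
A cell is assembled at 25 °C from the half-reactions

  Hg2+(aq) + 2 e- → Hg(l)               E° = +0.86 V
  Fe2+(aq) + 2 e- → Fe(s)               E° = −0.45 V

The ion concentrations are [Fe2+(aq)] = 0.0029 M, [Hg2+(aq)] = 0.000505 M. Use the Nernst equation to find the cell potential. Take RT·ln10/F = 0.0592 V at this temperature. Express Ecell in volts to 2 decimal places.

+1.29 V

Since E°(Hg²⁺/Hg) > E°(Fe²⁺/Fe), Hg²⁺/Hg serves as the cathode.
The standard potential is +0.86 − (−0.45) = +1.31 V and the balanced reaction transfers n = 2 electrons.
The balanced reaction is Hg2+(aq) + Fe(s) → Hg(l) + Fe2+(aq), so Q = [Fe2+(aq)] / [Hg2+(aq)] = 5.74 and log Q = 0.759.
E = E° − (0.0592/n)·log Q = +1.31 − (0.0592/2)(0.759) = +1.29 V.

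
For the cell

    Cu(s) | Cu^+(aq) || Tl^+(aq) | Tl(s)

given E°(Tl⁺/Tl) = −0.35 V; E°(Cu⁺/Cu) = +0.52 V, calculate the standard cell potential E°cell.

−0.87 V

By convention the left-hand electrode in cell notation is the anode (oxidation) and the right-hand electrode is the cathode (reduction).
E°cell = E°(right) − E°(left) = −0.35 − (+0.52) = −0.87 V.
The negative sign shows that, as written, the cell would require an external voltage to drive the reaction.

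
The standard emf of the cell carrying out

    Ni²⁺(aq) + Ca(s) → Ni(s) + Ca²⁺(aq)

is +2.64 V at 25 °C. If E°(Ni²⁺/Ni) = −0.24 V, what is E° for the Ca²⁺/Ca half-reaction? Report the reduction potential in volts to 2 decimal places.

In the reaction as written the Ni²⁺/Ni couple is reduced (cathode) and Ca²⁺/Ca is oxidized (anode), so E°cell = E°(Ni²⁺/Ni) − E°(Ca²⁺/Ca).
E°(Ca²⁺/Ca) = E°(cathode) − E°cell = −0.24 − (+2.64) = −2.88 V.

−2.88 V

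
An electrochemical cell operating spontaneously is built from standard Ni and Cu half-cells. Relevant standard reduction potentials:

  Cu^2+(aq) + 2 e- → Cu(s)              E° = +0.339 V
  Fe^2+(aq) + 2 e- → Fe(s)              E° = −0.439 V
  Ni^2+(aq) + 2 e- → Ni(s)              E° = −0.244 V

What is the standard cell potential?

+0.583 V

The Cu²⁺/Cu couple has the higher E°, so Cu ion is reduced (cathode) and Ni is oxidized (anode).
E°cell = E°(cathode) − E°(anode) = +0.339 − (−0.244) = +0.583 V.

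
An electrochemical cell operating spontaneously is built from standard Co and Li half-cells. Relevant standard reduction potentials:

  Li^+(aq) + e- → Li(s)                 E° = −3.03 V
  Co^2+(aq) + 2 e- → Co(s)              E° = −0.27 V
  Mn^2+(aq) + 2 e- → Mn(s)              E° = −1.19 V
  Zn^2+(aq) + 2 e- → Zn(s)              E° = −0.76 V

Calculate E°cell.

+2.76 V

The Co²⁺/Co couple has the higher E°, so Co ion is reduced (cathode) and Li is oxidized (anode).
E°cell = E°(cathode) − E°(anode) = −0.27 − (−3.03) = +2.76 V.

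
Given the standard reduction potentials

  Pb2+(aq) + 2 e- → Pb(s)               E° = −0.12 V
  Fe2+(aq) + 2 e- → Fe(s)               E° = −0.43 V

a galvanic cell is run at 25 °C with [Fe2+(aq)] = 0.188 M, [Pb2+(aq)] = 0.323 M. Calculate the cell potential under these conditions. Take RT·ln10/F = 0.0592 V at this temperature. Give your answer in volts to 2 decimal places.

The Pb²⁺/Pb couple has the more positive E°, so it is the cathode; Fe²⁺/Fe is the anode.
E°cell = E°cat − E°an = −0.12 − (−0.43) = +0.31 V; n = 2.
The balanced reaction is Pb2+(aq) + Fe(s) → Pb(s) + Fe2+(aq), so Q = [Fe2+(aq)] / [Pb2+(aq)] = 0.582 and log Q = −0.235.
Applying E = E° − (RT ln10/nF)·log Q gives +0.31 − (0.0592/2)(−0.235) = +0.32 V.

+0.32 V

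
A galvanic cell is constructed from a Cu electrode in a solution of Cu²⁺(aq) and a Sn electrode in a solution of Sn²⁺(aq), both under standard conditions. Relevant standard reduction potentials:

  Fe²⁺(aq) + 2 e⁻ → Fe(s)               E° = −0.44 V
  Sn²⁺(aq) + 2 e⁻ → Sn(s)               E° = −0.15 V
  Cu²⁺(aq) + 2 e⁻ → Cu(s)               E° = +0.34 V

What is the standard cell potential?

+0.49 V

Of the two couples in this cell, the one with the more positive reduction potential is reduced at the cathode: here that is Cu²⁺/Cu (+0.34 V); Sn²⁺/Sn (−0.15 V) is the anode.
E°cell = E°(cathode) − E°(anode) = +0.34 − (−0.15) = +0.49 V.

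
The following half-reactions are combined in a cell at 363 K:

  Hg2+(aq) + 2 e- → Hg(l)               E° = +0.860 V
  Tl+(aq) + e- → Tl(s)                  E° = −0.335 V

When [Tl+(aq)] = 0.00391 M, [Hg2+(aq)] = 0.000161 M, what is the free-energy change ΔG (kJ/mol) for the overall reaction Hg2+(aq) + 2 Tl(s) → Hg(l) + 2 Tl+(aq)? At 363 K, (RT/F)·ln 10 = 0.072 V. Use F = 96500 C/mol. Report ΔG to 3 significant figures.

−238 kJ/mol

The standard cell potential is +0.860 − (−0.335) = +1.195 V, with n = 2 electrons in the balanced equation.
Here Q = [Tl+(aq)]^2 / [Hg2+(aq)] = 0.095 (log Q = −1.022), giving E = +1.195 − (0.072/2)·(−1.022) = +1.2318 V.
Finally ΔG = −nFE = −(2)(96500 C/mol)(+1.2318 V) = −238 kJ/mol.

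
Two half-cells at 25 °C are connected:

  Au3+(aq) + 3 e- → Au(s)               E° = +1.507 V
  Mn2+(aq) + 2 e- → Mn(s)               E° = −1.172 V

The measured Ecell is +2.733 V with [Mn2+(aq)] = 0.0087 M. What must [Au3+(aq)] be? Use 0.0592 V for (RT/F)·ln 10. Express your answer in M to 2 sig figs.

0.44 M

With Au³⁺/Au at the cathode and Mn²⁺/Mn at the anode, E°cell = +1.507 − (−1.172) = +2.679 V (n = 6).
Rearranging E = E° − (0.0592/n)·log Q gives log Q = 6(+2.679 − (+2.733))/0.0592 = −5.473.
The balanced reaction is 2 Au3+(aq) + 3 Mn(s) → 2 Au(s) + 3 Mn2+(aq), so Q = [Mn2+(aq)]^3 / [Au3+(aq)]^2.
Solving for the unknown gives log [Au3+(aq)] = −0.354, so [Au3+(aq)] ≈ 0.44 M.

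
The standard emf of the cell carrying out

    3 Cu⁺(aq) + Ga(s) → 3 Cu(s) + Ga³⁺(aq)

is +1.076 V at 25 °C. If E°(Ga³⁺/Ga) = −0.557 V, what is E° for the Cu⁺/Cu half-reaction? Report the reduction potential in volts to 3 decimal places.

In the reaction as written the Cu⁺/Cu couple is reduced (cathode) and Ga³⁺/Ga is oxidized (anode), so E°cell = E°(Cu⁺/Cu) − E°(Ga³⁺/Ga).
E°(Cu⁺/Cu) = E°cell + E°(anode) = +1.076 + (−0.557) = +0.519 V.

+0.519 V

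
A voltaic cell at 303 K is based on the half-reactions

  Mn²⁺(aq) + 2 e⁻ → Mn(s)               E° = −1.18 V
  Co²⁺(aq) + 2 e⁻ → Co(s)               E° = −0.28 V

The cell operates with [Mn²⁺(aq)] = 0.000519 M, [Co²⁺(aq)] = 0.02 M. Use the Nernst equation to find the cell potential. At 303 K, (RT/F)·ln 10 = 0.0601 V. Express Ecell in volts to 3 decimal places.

+0.948 V

The Co²⁺/Co couple has the more positive E°, so it is the cathode; Mn²⁺/Mn is the anode.
The standard potential is −0.28 − (−1.18) = +0.90 V and the balanced reaction transfers n = 2 electrons.
The balanced reaction is Co²⁺(aq) + Mn(s) → Co(s) + Mn²⁺(aq), so Q = [Mn²⁺(aq)] / [Co²⁺(aq)] = 0.026 and log Q = −1.586.
E = E° − (0.0601/n)·log Q = +0.90 − (0.0601/2)(−1.586) = +0.948 V.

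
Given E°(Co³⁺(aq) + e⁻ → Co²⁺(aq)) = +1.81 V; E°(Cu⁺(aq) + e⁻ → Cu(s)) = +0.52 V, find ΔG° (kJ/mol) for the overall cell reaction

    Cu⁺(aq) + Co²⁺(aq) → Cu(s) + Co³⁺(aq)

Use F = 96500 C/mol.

In the reaction as written Cu⁺(aq) is reduced, so the Cu⁺/Cu couple is the cathode and Co³⁺/Co²⁺ is the anode.
E°cell = +0.52 − (+1.81) = −1.29 V; balancing electrons gives n = 1.
ΔG° = −nFE°cell = −(1)(96500)(−1.29) J/mol = +124 kJ/mol.

+124 kJ/mol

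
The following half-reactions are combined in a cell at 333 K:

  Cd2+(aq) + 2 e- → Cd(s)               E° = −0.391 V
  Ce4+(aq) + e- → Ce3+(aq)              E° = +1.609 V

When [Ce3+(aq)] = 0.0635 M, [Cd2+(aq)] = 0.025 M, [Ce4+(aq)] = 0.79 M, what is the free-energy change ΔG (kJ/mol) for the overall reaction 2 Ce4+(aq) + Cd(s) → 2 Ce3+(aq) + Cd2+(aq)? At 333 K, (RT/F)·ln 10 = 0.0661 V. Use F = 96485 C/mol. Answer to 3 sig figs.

With Ce⁴⁺/Ce³⁺ reduced at the cathode, E°cell = +1.609 − (−0.391) = +2.000 V and n = 2.
The reaction quotient is ([Ce3+(aq)]^2·[Cd2+(aq)]) / [Ce4+(aq)]^2 = 0.000162; by Nernst, E = +2.000 − (0.0661/2)(−3.792) = +2.1253 V.
ΔG = −nFE = −(2)(96485)(+2.1253) J/mol = −410 kJ/mol.

−410 kJ/mol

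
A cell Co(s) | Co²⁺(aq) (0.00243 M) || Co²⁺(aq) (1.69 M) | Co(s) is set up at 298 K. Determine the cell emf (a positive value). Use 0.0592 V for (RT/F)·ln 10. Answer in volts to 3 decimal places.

0.084 V

For a concentration cell E°cell = 0, since both electrodes use the same couple.
The compartment with the higher Co²⁺(aq) concentration (1.69 M) acts as the cathode; ions are reduced there and produced at the dilute (0.00243 M) anode.
With n = 2, Ecell = −(0.0592/2)·log([dilute]/[conc]) = −(0.0592/2)·log(0.00243/1.69) = +0.084 V.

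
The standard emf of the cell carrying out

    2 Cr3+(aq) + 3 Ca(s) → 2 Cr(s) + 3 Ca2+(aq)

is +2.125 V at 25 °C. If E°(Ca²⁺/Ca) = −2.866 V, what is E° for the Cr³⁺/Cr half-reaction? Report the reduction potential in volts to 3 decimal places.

−0.741 V

In the reaction as written the Cr³⁺/Cr couple is reduced (cathode) and Ca²⁺/Ca is oxidized (anode), so E°cell = E°(Cr³⁺/Cr) − E°(Ca²⁺/Ca).
E°(Cr³⁺/Cr) = E°cell + E°(anode) = +2.125 + (−2.866) = −0.741 V.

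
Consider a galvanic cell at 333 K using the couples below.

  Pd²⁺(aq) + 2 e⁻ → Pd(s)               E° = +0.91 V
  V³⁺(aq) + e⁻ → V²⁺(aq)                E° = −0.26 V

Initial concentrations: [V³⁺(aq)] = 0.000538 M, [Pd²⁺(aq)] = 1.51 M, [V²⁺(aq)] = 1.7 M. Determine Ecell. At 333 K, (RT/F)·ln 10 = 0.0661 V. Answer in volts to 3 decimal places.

Pd²⁺/Pd is reduced (cathode, E° = +0.91 V) and V³⁺/V²⁺ is oxidized (anode).
The standard potential is +0.91 − (−0.26) = +1.17 V and the balanced reaction transfers n = 2 electrons.
Balancing gives Pd²⁺(aq) + 2 V²⁺(aq) → Pd(s) + 2 V³⁺(aq); hence Q = [V³⁺(aq)]^2 / ([Pd²⁺(aq)]·[V²⁺(aq)]^2) = 6.63×10^−8 (log Q = −7.178).
Applying E = E° − (RT ln10/nF)·log Q gives +1.17 − (0.0661/2)(−7.178) = +1.407 V.

+1.407 V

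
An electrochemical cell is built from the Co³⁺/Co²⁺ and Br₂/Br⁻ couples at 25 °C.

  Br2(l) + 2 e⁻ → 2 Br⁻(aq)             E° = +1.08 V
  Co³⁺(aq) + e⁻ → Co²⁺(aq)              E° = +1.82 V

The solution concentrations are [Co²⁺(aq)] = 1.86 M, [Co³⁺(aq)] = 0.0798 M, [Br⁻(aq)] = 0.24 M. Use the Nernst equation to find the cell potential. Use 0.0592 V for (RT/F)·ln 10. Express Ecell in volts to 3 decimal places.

+0.622 V

Co³⁺/Co²⁺ is reduced (cathode, E° = +1.82 V) and Br₂/Br⁻ is oxidized (anode).
E°cell = E°cat − E°an = +1.82 − (+1.08) = +0.74 V; n = 2.
Balancing gives 2 Co³⁺(aq) + 2 Br⁻(aq) → 2 Co²⁺(aq) + Br2(l); hence Q = [Co²⁺(aq)]^2 / ([Co³⁺(aq)]^2·[Br⁻(aq)]^2) = 9.43×10^3 (log Q = 3.975).
By the Nernst equation, E = +0.74 − (0.0592/2)·(3.975) = +0.622 V.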